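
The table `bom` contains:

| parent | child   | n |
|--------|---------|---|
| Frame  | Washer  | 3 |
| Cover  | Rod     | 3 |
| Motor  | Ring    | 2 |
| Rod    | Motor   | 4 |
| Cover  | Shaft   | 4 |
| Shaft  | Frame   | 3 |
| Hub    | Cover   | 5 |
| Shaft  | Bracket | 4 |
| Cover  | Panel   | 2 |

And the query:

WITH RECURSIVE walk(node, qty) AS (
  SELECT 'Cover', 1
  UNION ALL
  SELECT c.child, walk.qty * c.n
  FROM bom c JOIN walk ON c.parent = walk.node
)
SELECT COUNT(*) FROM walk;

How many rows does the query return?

9

Base: (Cover, qty=1).
Iteration 1: components of {Cover} -> Panel = 1*2 = 2, Rod = 1*3 = 3, Shaft = 1*4 = 4.
Iteration 2: components of {Panel,Rod,Shaft} -> Bracket = 4*4 = 16, Frame = 4*3 = 12, Motor = 3*4 = 12.
Iteration 3: components of {Bracket,Frame,Motor} -> Ring = 12*2 = 24, Washer = 12*3 = 36.
Iteration 4: no further components; recursion stops.
Total rows emitted: 9.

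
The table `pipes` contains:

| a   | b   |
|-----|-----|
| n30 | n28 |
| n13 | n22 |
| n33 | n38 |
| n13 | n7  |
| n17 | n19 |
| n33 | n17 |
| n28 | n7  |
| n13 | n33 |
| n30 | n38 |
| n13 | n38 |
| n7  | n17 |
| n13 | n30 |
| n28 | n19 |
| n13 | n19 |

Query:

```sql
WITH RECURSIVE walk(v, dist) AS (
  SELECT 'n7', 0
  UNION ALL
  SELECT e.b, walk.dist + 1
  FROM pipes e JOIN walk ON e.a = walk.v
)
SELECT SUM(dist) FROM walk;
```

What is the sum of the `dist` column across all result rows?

3

Base: (n7, dist=0).
Iteration 1: edges from {n7} -> (n17, dist=1).
Iteration 2: edges from {n17} -> (n19, dist=2).
Iteration 3: no outgoing edges from {n19}; recursion stops.
SUM(dist) = 0 + 1 + 2 = 3.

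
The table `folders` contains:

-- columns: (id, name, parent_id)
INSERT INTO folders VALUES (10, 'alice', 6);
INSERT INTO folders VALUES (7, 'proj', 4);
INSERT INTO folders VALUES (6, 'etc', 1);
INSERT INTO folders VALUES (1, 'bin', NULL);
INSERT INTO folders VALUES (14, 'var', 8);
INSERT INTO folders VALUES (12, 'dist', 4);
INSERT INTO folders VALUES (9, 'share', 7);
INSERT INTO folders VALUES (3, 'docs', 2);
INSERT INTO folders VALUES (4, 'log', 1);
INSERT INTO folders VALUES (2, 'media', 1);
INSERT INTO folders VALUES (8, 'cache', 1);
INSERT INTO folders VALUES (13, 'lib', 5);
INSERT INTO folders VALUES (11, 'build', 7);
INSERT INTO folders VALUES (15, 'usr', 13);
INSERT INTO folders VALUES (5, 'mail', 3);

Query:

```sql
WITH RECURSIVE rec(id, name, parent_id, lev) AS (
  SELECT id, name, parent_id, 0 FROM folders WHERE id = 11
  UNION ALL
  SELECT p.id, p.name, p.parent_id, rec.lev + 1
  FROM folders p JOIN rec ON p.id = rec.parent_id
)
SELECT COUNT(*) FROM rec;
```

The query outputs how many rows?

4

Base: id=11 (build), parent_id=7, lev 0.
Iteration 1: join on id=7 -> proj (id 7, parent_id=4, lev 1).
Iteration 2: join on id=4 -> log (id 4, parent_id=1, lev 2).
Iteration 3: join on id=1 -> bin (id 1, parent_id=NULL, lev 3).
Iteration 4: parent_id is NULL; no match; recursion stops.
Total rows emitted: 4.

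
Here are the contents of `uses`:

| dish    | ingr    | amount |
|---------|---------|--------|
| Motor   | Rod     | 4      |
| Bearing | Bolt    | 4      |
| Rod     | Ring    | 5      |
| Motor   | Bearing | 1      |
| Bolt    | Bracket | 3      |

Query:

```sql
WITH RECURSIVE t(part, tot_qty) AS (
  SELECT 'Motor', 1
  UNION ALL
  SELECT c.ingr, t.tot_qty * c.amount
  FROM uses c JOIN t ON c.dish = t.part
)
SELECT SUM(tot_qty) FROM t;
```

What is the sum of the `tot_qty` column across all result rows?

Base: (Motor, tot_qty=1).
Iteration 1: components of {Motor} -> Bearing = 1*1 = 1, Rod = 1*4 = 4.
Iteration 2: components of {Bearing,Rod} -> Bolt = 1*4 = 4, Ring = 4*5 = 20.
Iteration 3: components of {Bolt,Ring} -> Bracket = 4*3 = 12.
Iteration 4: no further components; recursion stops.
SUM(tot_qty) = 1 + 1 + 4 + 4 + 20 + 12 = 42.

42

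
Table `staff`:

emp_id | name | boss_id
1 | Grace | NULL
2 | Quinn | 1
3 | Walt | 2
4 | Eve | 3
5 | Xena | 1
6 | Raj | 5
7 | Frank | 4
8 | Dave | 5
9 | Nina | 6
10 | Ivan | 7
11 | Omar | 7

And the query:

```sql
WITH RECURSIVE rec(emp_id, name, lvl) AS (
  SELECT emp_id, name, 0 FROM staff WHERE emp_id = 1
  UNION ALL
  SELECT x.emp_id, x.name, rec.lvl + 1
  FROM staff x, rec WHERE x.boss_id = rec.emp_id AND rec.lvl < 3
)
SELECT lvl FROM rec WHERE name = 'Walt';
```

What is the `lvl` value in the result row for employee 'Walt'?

2

Base: emp_id=1 (Grace) at lvl 0.
Iteration 1: rows with boss_id in {1} -> Quinn (id 2, lvl 1), Xena (id 5, lvl 1).
Iteration 2: rows with boss_id in {2,5} -> Walt (id 3, lvl 2), Raj (id 6, lvl 2), Dave (id 8, lvl 2).
Iteration 3: rows with boss_id in {3,6,8} -> Eve (id 4, lvl 3), Nina (id 9, lvl 3).
Iteration 4: lvl < 3 fails for all current rows; recursion stops.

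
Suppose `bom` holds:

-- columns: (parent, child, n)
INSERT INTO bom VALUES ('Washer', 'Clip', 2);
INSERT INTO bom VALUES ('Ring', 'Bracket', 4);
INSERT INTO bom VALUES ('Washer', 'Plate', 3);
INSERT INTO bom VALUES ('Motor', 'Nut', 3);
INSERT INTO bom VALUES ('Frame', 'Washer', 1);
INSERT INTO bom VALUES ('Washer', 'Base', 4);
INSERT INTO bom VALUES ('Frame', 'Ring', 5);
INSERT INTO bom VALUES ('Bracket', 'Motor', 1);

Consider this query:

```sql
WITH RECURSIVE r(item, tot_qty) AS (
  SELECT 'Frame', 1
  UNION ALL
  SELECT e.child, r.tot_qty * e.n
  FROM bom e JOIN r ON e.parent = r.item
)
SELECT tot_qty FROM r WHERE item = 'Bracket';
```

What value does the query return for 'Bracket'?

20

Base: (Frame, tot_qty=1).
Iteration 1: components of {Frame} -> Ring = 1*5 = 5, Washer = 1*1 = 1.
Iteration 2: components of {Ring,Washer} -> Base = 1*4 = 4, Bracket = 5*4 = 20, Clip = 1*2 = 2, Plate = 1*3 = 3.
Iteration 3: components of {Base,Bracket,Clip,Plate} -> Motor = 20*1 = 20.
Iteration 4: components of {Motor} -> Nut = 20*3 = 60.
Iteration 5: no further components; recursion stops.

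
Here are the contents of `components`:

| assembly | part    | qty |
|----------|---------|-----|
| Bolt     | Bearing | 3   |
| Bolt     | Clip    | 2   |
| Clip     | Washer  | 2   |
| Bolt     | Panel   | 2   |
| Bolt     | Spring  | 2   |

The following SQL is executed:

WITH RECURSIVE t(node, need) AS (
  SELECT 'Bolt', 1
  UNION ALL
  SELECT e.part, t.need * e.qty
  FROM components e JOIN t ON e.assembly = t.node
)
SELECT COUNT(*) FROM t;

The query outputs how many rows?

6

Base: (Bolt, need=1).
Iteration 1: components of {Bolt} -> Bearing = 1*3 = 3, Clip = 1*2 = 2, Panel = 1*2 = 2, Spring = 1*2 = 2.
Iteration 2: components of {Bearing,Clip,Panel,Spring} -> Washer = 2*2 = 4.
Iteration 3: no further components; recursion stops.
Total rows emitted: 6.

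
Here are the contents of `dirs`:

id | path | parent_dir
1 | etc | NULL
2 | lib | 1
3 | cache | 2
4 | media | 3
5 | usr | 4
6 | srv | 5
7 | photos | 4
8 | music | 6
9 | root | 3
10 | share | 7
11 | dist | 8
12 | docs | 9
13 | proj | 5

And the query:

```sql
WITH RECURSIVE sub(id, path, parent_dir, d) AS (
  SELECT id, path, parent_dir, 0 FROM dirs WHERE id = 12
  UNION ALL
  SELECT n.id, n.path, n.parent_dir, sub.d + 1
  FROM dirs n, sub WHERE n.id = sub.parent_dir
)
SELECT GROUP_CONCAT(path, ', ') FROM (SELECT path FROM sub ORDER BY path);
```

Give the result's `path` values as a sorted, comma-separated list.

Base: id=12 (docs), parent_dir=9, d 0.
Iteration 1: join on id=9 -> root (id 9, parent_dir=3, d 1).
Iteration 2: join on id=3 -> cache (id 3, parent_dir=2, d 2).
Iteration 3: join on id=2 -> lib (id 2, parent_dir=1, d 3).
Iteration 4: join on id=1 -> etc (id 1, parent_dir=NULL, d 4).
Iteration 5: parent_dir is NULL; no match; recursion stops.

cache, docs, etc, lib, root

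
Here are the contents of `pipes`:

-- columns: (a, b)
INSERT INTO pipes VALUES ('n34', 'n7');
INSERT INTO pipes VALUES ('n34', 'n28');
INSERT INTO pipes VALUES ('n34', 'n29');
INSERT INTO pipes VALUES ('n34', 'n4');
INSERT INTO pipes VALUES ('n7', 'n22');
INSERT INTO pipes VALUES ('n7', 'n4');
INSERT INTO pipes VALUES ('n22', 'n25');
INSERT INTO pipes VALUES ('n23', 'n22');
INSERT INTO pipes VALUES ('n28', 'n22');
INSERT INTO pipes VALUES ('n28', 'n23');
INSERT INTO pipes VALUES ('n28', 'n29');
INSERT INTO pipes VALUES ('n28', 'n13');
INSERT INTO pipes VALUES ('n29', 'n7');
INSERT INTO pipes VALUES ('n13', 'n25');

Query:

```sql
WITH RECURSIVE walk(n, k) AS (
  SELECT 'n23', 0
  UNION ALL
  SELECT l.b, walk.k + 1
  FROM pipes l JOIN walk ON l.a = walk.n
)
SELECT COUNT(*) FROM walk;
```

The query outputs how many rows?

3

Base: (n23, k=0).
Iteration 1: edges from {n23} -> (n22, k=1).
Iteration 2: edges from {n22} -> (n25, k=2).
Iteration 3: no outgoing edges from {n25}; recursion stops.
Total rows emitted: 3.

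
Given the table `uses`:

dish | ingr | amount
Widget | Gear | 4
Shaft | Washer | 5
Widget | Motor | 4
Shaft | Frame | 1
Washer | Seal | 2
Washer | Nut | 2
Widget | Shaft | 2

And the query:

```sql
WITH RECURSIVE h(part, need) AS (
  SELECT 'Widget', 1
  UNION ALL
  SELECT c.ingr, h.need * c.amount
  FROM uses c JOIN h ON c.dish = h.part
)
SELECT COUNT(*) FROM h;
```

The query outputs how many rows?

Base: (Widget, need=1).
Iteration 1: components of {Widget} -> Gear = 1*4 = 4, Motor = 1*4 = 4, Shaft = 1*2 = 2.
Iteration 2: components of {Gear,Motor,Shaft} -> Frame = 2*1 = 2, Washer = 2*5 = 10.
Iteration 3: components of {Frame,Washer} -> Nut = 10*2 = 20, Seal = 10*2 = 20.
Iteration 4: no further components; recursion stops.
Total rows emitted: 8.

8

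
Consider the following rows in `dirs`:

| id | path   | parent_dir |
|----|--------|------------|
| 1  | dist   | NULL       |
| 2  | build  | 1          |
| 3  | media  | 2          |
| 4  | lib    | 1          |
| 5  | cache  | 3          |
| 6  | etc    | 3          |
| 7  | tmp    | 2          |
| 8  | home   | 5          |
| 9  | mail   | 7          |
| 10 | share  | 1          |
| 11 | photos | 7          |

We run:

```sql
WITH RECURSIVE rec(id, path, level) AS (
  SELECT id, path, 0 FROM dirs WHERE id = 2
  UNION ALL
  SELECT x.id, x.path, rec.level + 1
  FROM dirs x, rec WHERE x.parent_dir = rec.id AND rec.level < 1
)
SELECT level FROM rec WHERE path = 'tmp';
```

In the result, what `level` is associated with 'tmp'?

Base: id=2 (build) at level 0.
Iteration 1: rows with parent_dir in {2} -> media (id 3, level 1), tmp (id 7, level 1).
Iteration 2: level < 1 fails for all current rows; recursion stops.

1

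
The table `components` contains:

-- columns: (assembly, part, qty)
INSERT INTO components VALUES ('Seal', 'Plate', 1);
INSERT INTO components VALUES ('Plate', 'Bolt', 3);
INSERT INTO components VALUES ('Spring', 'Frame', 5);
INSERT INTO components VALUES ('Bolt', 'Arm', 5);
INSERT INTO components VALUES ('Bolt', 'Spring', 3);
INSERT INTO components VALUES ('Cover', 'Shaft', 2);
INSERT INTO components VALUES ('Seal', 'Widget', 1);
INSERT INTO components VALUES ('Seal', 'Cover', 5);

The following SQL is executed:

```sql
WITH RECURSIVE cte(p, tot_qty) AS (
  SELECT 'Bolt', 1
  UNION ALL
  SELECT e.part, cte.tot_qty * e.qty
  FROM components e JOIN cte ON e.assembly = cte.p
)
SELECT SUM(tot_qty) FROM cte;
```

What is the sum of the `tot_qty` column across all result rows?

24

Base: (Bolt, tot_qty=1).
Iteration 1: components of {Bolt} -> Arm = 1*5 = 5, Spring = 1*3 = 3.
Iteration 2: components of {Arm,Spring} -> Frame = 3*5 = 15.
Iteration 3: no further components; recursion stops.
SUM(tot_qty) = 1 + 5 + 3 + 15 = 24.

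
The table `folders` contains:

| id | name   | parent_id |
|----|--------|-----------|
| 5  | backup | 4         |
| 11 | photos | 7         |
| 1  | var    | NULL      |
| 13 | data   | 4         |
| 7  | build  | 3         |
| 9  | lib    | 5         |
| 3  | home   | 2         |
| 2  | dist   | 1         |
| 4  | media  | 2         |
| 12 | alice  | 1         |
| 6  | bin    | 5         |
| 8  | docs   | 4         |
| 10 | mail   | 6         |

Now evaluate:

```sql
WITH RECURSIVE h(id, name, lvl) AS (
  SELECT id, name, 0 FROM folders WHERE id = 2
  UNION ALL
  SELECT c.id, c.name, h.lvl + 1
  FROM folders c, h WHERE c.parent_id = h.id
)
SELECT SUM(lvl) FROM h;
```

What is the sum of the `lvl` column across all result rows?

23

Base: id=2 (dist) at lvl 0.
Iteration 1: rows with parent_id in {2} -> home (id 3, lvl 1), media (id 4, lvl 1).
Iteration 2: rows with parent_id in {3,4} -> backup (id 5, lvl 2), build (id 7, lvl 2), docs (id 8, lvl 2), data (id 13, lvl 2).
Iteration 3: rows with parent_id in {5,7,8,13} -> bin (id 6, lvl 3), lib (id 9, lvl 3), photos (id 11, lvl 3).
Iteration 4: rows with parent_id in {6,9,11} -> mail (id 10, lvl 4).
Iteration 5: no rows with parent_id in {10}; recursion stops.
SUM(lvl) = 0 + 1 + 1 + 2 + 2 + 2 + 2 + 3 + 3 + 3 + 4 = 23.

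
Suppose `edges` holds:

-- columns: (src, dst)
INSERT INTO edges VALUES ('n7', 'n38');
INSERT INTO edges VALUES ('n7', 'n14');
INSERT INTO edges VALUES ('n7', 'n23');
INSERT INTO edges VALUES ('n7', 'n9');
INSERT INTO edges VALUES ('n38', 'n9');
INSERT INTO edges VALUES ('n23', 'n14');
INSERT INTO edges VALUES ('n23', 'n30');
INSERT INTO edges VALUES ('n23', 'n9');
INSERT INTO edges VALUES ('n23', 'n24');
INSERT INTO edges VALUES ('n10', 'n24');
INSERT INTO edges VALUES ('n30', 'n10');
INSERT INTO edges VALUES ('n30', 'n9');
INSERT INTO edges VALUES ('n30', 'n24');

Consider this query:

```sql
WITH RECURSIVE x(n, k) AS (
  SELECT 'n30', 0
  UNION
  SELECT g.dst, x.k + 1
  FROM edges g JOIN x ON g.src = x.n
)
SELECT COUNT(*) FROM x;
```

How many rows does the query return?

5

Base: (n30, k=0).
Iteration 1: edges from {n30} -> (n10, k=1), (n24, k=1), (n9, k=1).
Iteration 2: edges from {n10,n24,n9} -> (n24, k=2).
Iteration 3: no outgoing edges from {n24}; recursion stops.
Total rows emitted: 5.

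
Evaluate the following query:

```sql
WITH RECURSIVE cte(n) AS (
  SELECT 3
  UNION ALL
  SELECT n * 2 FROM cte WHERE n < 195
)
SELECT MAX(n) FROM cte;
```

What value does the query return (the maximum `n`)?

384

Base: n=3.
Iteration 1: 3 < 195 holds -> n = 3 * 2 = 6.
Iteration 2: 6 < 195 holds -> n = 6 * 2 = 12.
Iteration 3: 12 < 195 holds -> n = 12 * 2 = 24.
Iteration 4: 24 < 195 holds -> n = 24 * 2 = 48.
Iteration 5: 48 < 195 holds -> n = 48 * 2 = 96.
Iteration 6: 96 < 195 holds -> n = 96 * 2 = 192.
Iteration 7: 192 < 195 holds -> n = 192 * 2 = 384.
Iteration 8: 384 < 195 fails; recursion stops.
n values: 3, 6, 12, 24, 48, 96, 192, 384; the maximum is 384.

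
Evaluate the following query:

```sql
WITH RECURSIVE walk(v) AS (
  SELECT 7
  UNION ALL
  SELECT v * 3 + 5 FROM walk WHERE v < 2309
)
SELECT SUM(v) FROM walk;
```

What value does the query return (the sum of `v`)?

10366

Base: v=7.
Iteration 1: 7 < 2309 holds -> v = 7 * 3 + 5 = 26.
Iteration 2: 26 < 2309 holds -> v = 26 * 3 + 5 = 83.
Iteration 3: 83 < 2309 holds -> v = 83 * 3 + 5 = 254.
Iteration 4: 254 < 2309 holds -> v = 254 * 3 + 5 = 767.
Iteration 5: 767 < 2309 holds -> v = 767 * 3 + 5 = 2306.
Iteration 6: 2306 < 2309 holds -> v = 2306 * 3 + 5 = 6923.
Iteration 7: 6923 < 2309 fails; recursion stops.
SUM(v) = 7 + 26 + 83 + 254 + 767 + 2306 + 6923 = 10366.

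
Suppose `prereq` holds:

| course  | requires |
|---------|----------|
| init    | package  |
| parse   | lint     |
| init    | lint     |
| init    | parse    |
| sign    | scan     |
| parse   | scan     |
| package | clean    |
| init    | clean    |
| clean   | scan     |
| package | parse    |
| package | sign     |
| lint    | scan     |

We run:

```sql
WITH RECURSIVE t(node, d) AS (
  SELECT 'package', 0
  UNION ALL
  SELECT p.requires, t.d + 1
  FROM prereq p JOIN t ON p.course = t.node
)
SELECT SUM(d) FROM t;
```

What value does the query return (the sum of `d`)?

14

Base: (package, d=0).
Iteration 1: edges from {package} -> (clean, d=1), (parse, d=1), (sign, d=1).
Iteration 2: edges from {clean,parse,sign} -> (lint, d=2), (scan, d=2) x3. [UNION ALL keeps all 4 new rows, including repeats]
Iteration 3: edges from {lint,scan} -> (scan, d=3).
Iteration 4: no outgoing edges from {scan}; recursion stops.
SUM(d) = 0 + 1 + 1 + 1 + 2 + 2 + 2 + 2 + 3 = 14.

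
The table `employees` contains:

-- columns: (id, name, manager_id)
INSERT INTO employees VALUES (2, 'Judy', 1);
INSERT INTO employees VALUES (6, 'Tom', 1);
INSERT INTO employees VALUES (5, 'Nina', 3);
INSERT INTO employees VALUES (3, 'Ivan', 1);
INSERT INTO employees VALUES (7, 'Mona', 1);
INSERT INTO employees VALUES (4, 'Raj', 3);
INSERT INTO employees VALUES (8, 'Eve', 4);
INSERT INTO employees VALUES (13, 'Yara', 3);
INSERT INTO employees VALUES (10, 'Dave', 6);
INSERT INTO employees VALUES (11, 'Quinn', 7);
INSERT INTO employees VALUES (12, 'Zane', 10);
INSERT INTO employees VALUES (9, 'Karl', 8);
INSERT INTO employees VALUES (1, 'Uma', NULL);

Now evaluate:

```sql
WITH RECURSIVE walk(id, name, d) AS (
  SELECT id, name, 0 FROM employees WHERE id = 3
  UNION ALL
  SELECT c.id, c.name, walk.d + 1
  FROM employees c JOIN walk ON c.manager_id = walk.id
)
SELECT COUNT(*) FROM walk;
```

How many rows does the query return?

Base: id=3 (Ivan) at d 0.
Iteration 1: rows with manager_id in {3} -> Raj (id 4, d 1), Nina (id 5, d 1), Yara (id 13, d 1).
Iteration 2: rows with manager_id in {4,5,13} -> Eve (id 8, d 2).
Iteration 3: rows with manager_id in {8} -> Karl (id 9, d 3).
Iteration 4: no rows with manager_id in {9}; recursion stops.
Total rows emitted: 6.

6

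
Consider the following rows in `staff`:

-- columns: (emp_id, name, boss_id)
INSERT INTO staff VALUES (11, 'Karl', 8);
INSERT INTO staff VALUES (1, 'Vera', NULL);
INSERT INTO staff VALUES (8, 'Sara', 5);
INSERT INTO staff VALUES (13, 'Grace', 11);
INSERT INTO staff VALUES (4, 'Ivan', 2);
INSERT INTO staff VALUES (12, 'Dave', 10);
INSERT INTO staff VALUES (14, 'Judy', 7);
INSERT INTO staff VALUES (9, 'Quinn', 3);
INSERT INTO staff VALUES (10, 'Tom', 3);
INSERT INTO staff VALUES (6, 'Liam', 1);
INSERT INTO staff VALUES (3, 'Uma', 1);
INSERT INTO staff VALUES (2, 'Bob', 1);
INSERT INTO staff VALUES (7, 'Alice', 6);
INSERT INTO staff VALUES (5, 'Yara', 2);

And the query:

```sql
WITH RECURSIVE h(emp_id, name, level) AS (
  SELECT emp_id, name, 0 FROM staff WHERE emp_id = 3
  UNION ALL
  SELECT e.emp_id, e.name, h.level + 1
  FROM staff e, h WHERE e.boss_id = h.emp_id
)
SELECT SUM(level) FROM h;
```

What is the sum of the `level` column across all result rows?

Base: emp_id=3 (Uma) at level 0.
Iteration 1: rows with boss_id in {3} -> Quinn (id 9, level 1), Tom (id 10, level 1).
Iteration 2: rows with boss_id in {9,10} -> Dave (id 12, level 2).
Iteration 3: no rows with boss_id in {12}; recursion stops.
SUM(level) = 0 + 1 + 1 + 2 = 4.

4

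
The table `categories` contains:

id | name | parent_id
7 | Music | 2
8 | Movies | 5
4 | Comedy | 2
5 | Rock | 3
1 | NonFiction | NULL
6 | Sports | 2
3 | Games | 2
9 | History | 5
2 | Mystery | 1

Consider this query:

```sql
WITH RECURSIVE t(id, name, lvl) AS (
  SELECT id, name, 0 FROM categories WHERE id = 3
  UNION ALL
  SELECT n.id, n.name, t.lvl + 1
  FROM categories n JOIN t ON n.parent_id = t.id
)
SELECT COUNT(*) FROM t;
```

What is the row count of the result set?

Base: id=3 (Games) at lvl 0.
Iteration 1: rows with parent_id in {3} -> Rock (id 5, lvl 1).
Iteration 2: rows with parent_id in {5} -> Movies (id 8, lvl 2), History (id 9, lvl 2).
Iteration 3: no rows with parent_id in {8,9}; recursion stops.
Total rows emitted: 4.

4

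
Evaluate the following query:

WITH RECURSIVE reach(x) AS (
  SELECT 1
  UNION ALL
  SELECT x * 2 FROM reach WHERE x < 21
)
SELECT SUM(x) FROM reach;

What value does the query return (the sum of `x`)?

Base: x=1.
Iteration 1: 1 < 21 holds -> x = 1 * 2 = 2.
Iteration 2: 2 < 21 holds -> x = 2 * 2 = 4.
Iteration 3: 4 < 21 holds -> x = 4 * 2 = 8.
Iteration 4: 8 < 21 holds -> x = 8 * 2 = 16.
Iteration 5: 16 < 21 holds -> x = 16 * 2 = 32.
Iteration 6: 32 < 21 fails; recursion stops.
SUM(x) = 1 + 2 + 4 + 8 + 16 + 32 = 63.

63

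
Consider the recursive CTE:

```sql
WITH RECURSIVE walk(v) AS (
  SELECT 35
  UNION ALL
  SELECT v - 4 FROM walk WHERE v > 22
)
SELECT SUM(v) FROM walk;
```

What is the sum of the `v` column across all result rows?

135

Base: v=35.
Iteration 1: 35 > 22 holds -> v = 35 - 4 = 31.
Iteration 2: 31 > 22 holds -> v = 31 - 4 = 27.
Iteration 3: 27 > 22 holds -> v = 27 - 4 = 23.
Iteration 4: 23 > 22 holds -> v = 23 - 4 = 19.
Iteration 5: 19 > 22 fails; recursion stops.
SUM(v) = 35 + 31 + 27 + 23 + 19 = 135.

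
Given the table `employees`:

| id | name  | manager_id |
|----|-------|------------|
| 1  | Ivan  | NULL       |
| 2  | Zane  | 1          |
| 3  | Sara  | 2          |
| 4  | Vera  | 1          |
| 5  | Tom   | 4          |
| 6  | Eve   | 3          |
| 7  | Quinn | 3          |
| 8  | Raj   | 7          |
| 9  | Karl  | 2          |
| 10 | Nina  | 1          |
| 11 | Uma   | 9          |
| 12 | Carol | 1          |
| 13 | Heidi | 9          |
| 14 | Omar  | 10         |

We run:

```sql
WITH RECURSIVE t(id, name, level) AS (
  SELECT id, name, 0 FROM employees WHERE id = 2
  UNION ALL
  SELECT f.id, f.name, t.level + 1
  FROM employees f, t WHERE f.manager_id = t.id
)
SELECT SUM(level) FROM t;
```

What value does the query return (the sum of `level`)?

13

Base: id=2 (Zane) at level 0.
Iteration 1: rows with manager_id in {2} -> Sara (id 3, level 1), Karl (id 9, level 1).
Iteration 2: rows with manager_id in {3,9} -> Eve (id 6, level 2), Quinn (id 7, level 2), Uma (id 11, level 2), Heidi (id 13, level 2).
Iteration 3: rows with manager_id in {6,7,11,13} -> Raj (id 8, level 3).
Iteration 4: no rows with manager_id in {8}; recursion stops.
SUM(level) = 0 + 1 + 1 + 2 + 2 + 2 + 2 + 3 = 13.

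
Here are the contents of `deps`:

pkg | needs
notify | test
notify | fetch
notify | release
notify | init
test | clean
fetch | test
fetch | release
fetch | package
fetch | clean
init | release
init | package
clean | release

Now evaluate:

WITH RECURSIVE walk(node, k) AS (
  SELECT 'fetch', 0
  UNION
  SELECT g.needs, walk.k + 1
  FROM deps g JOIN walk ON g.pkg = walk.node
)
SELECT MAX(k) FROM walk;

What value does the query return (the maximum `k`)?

Base: (fetch, k=0).
Iteration 1: edges from {fetch} -> (clean, k=1), (package, k=1), (release, k=1), (test, k=1).
Iteration 2: edges from {clean,package,release,test} -> (clean, k=2), (release, k=2).
Iteration 3: edges from {clean,release} -> (release, k=3).
Iteration 4: no outgoing edges from {release}; recursion stops.
k values: 0, 1, 1, 1, 1, 2, 2, 3; the maximum is 3.

3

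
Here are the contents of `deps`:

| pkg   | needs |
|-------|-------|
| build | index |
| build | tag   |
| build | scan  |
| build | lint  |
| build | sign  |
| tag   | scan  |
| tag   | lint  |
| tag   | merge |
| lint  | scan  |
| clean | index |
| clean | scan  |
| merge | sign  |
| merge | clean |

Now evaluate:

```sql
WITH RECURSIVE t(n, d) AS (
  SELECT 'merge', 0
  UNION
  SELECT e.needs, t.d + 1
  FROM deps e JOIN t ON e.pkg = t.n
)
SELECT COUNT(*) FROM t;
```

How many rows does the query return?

5

Base: (merge, d=0).
Iteration 1: edges from {merge} -> (clean, d=1), (sign, d=1).
Iteration 2: edges from {clean,sign} -> (index, d=2), (scan, d=2).
Iteration 3: no outgoing edges from {index,scan}; recursion stops.
Total rows emitted: 5.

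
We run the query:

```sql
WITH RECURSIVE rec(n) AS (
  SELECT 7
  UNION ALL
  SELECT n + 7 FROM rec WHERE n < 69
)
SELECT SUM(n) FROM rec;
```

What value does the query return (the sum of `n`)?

385

Base: n=7.
Iteration 1: 7 < 69 holds -> n = 7 + 7 = 14.
Iteration 2: 14 < 69 holds -> n = 14 + 7 = 21.
Iteration 3: 21 < 69 holds -> n = 21 + 7 = 28.
Iteration 4: 28 < 69 holds -> n = 28 + 7 = 35.
Iteration 5: 35 < 69 holds -> n = 35 + 7 = 42.
Iteration 6: 42 < 69 holds -> n = 42 + 7 = 49.
Iteration 7: 49 < 69 holds -> n = 49 + 7 = 56.
Iteration 8: 56 < 69 holds -> n = 56 + 7 = 63.
Iteration 9: 63 < 69 holds -> n = 63 + 7 = 70.
Iteration 10: 70 < 69 fails; recursion stops.
SUM(n) = 7 + 14 + 21 + 28 + 35 + 42 + 49 + 56 + 63 + 70 = 385.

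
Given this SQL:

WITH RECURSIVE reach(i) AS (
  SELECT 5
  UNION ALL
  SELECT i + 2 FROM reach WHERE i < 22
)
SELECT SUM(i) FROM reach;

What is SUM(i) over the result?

Base: i=5.
Iteration 1: 5 < 22 holds -> i = 5 + 2 = 7.
Iteration 2: 7 < 22 holds -> i = 7 + 2 = 9.
Iteration 3: 9 < 22 holds -> i = 9 + 2 = 11.
Iteration 4: 11 < 22 holds -> i = 11 + 2 = 13.
Iteration 5: 13 < 22 holds -> i = 13 + 2 = 15.
Iteration 6: 15 < 22 holds -> i = 15 + 2 = 17.
Iteration 7: 17 < 22 holds -> i = 17 + 2 = 19.
Iteration 8: 19 < 22 holds -> i = 19 + 2 = 21.
Iteration 9: 21 < 22 holds -> i = 21 + 2 = 23.
Iteration 10: 23 < 22 fails; recursion stops.
SUM(i) = 5 + 7 + 9 + 11 + 13 + 15 + 17 + 19 + 21 + 23 = 140.

140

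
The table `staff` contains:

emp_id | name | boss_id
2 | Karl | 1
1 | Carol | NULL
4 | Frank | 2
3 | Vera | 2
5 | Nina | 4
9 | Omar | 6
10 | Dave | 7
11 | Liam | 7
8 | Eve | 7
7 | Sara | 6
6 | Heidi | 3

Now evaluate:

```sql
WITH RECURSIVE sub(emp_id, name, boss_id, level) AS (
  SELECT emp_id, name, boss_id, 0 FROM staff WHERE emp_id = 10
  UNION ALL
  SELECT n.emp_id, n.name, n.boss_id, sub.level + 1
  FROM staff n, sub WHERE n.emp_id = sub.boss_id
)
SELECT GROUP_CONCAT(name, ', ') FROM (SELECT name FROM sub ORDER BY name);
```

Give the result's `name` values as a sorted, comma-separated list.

Base: emp_id=10 (Dave), boss_id=7, level 0.
Iteration 1: join on emp_id=7 -> Sara (id 7, boss_id=6, level 1).
Iteration 2: join on emp_id=6 -> Heidi (id 6, boss_id=3, level 2).
Iteration 3: join on emp_id=3 -> Vera (id 3, boss_id=2, level 3).
Iteration 4: join on emp_id=2 -> Karl (id 2, boss_id=1, level 4).
Iteration 5: join on emp_id=1 -> Carol (id 1, boss_id=NULL, level 5).
Iteration 6: boss_id is NULL; no match; recursion stops.

Carol, Dave, Heidi, Karl, Sara, Vera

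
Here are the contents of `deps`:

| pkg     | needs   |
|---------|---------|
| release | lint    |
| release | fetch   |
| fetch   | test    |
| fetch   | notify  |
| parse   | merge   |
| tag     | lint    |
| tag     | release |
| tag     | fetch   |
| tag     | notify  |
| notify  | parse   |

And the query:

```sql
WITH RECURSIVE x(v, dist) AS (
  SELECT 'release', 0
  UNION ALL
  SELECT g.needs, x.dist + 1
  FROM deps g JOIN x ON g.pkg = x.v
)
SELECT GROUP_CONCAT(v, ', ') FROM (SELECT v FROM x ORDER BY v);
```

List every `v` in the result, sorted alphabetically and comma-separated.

fetch, lint, merge, notify, parse, release, test

Base: (release, dist=0).
Iteration 1: edges from {release} -> (fetch, dist=1), (lint, dist=1).
Iteration 2: edges from {fetch,lint} -> (notify, dist=2), (test, dist=2).
Iteration 3: edges from {notify,test} -> (parse, dist=3).
Iteration 4: edges from {parse} -> (merge, dist=4).
Iteration 5: no outgoing edges from {merge}; recursion stops.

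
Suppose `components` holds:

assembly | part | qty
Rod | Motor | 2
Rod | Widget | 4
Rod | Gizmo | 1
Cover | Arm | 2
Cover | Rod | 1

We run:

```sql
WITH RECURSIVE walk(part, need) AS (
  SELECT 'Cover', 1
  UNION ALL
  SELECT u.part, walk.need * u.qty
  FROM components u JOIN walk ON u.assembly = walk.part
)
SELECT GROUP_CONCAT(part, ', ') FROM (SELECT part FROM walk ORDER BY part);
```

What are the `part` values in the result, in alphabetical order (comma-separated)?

Base: (Cover, need=1).
Iteration 1: components of {Cover} -> Arm = 1*2 = 2, Rod = 1*1 = 1.
Iteration 2: components of {Arm,Rod} -> Gizmo = 1*1 = 1, Motor = 1*2 = 2, Widget = 1*4 = 4.
Iteration 3: no further components; recursion stops.

Arm, Cover, Gizmo, Motor, Rod, Widget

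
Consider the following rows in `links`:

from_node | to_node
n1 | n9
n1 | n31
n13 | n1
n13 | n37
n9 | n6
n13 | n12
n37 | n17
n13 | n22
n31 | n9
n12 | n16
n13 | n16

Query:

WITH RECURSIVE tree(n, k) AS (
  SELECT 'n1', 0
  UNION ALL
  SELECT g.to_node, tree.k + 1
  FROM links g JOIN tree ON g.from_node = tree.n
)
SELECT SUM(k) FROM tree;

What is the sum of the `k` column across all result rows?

Base: (n1, k=0).
Iteration 1: edges from {n1} -> (n31, k=1), (n9, k=1).
Iteration 2: edges from {n31,n9} -> (n6, k=2), (n9, k=2).
Iteration 3: edges from {n6,n9} -> (n6, k=3).
Iteration 4: no outgoing edges from {n6}; recursion stops.
SUM(k) = 0 + 1 + 1 + 2 + 2 + 3 = 9.

9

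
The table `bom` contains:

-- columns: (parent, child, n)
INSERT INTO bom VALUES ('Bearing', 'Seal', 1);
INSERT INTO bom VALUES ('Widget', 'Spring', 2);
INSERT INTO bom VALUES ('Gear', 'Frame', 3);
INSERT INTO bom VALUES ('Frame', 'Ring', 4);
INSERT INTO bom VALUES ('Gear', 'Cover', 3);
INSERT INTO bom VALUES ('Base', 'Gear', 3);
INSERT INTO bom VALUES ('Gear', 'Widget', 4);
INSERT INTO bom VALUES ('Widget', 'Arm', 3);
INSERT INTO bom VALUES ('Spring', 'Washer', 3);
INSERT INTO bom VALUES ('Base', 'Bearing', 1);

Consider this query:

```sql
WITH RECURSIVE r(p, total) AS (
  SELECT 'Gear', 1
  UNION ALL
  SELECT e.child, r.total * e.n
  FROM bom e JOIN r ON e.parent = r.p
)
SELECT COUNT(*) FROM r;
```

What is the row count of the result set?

8

Base: (Gear, total=1).
Iteration 1: components of {Gear} -> Cover = 1*3 = 3, Frame = 1*3 = 3, Widget = 1*4 = 4.
Iteration 2: components of {Cover,Frame,Widget} -> Arm = 4*3 = 12, Ring = 3*4 = 12, Spring = 4*2 = 8.
Iteration 3: components of {Arm,Ring,Spring} -> Washer = 8*3 = 24.
Iteration 4: no further components; recursion stops.
Total rows emitted: 8.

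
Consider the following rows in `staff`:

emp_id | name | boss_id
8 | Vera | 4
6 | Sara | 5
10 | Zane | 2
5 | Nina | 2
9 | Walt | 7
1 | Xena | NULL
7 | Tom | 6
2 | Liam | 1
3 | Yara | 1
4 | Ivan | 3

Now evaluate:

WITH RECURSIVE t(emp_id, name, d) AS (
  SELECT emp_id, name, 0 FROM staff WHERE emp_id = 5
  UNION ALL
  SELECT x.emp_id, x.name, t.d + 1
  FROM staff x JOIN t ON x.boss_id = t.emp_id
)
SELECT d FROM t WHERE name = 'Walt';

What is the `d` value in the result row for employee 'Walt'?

Base: emp_id=5 (Nina) at d 0.
Iteration 1: rows with boss_id in {5} -> Sara (id 6, d 1).
Iteration 2: rows with boss_id in {6} -> Tom (id 7, d 2).
Iteration 3: rows with boss_id in {7} -> Walt (id 9, d 3).
Iteration 4: no rows with boss_id in {9}; recursion stops.

3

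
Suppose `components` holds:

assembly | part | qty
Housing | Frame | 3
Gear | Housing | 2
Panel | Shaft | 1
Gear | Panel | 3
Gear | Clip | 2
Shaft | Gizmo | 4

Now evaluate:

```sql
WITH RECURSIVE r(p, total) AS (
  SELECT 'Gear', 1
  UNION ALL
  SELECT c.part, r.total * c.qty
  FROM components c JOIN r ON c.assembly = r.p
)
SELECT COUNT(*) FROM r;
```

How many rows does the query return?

Base: (Gear, total=1).
Iteration 1: components of {Gear} -> Clip = 1*2 = 2, Housing = 1*2 = 2, Panel = 1*3 = 3.
Iteration 2: components of {Clip,Housing,Panel} -> Frame = 2*3 = 6, Shaft = 3*1 = 3.
Iteration 3: components of {Frame,Shaft} -> Gizmo = 3*4 = 12.
Iteration 4: no further components; recursion stops.
Total rows emitted: 7.

7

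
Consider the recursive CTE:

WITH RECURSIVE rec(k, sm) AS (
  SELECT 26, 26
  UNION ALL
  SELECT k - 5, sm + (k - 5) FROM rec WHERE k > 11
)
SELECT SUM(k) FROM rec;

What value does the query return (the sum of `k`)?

74

Base: k=26, sm=26.
Iteration 1: 26 > 11 holds -> k = 26 - 5 = 21, sm = 26 + 21 = 47.
Iteration 2: 21 > 11 holds -> k = 21 - 5 = 16, sm = 47 + 16 = 63.
Iteration 3: 16 > 11 holds -> k = 16 - 5 = 11, sm = 63 + 11 = 74.
Iteration 4: 11 > 11 fails; recursion stops.
SUM(k) = 26 + 21 + 16 + 11 = 74.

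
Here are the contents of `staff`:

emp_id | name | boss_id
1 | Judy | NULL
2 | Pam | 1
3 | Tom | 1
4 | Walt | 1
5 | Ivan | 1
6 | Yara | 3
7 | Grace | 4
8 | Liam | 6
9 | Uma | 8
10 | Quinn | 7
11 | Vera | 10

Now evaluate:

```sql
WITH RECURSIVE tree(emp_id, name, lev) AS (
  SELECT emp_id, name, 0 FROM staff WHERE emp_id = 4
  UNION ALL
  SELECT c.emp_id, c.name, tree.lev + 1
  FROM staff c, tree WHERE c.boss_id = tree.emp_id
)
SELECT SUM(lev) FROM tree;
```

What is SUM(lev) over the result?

6

Base: emp_id=4 (Walt) at lev 0.
Iteration 1: rows with boss_id in {4} -> Grace (id 7, lev 1).
Iteration 2: rows with boss_id in {7} -> Quinn (id 10, lev 2).
Iteration 3: rows with boss_id in {10} -> Vera (id 11, lev 3).
Iteration 4: no rows with boss_id in {11}; recursion stops.
SUM(lev) = 0 + 1 + 2 + 3 = 6.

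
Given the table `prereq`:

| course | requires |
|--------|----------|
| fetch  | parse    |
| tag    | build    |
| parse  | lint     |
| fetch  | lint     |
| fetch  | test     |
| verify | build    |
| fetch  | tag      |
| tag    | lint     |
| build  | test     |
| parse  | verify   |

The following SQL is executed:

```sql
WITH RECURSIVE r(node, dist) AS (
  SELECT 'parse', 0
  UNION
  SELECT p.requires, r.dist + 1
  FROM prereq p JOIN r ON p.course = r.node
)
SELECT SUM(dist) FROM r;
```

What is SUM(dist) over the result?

7

Base: (parse, dist=0).
Iteration 1: edges from {parse} -> (lint, dist=1), (verify, dist=1).
Iteration 2: edges from {lint,verify} -> (build, dist=2).
Iteration 3: edges from {build} -> (test, dist=3).
Iteration 4: no outgoing edges from {test}; recursion stops.
SUM(dist) = 0 + 1 + 1 + 2 + 3 = 7.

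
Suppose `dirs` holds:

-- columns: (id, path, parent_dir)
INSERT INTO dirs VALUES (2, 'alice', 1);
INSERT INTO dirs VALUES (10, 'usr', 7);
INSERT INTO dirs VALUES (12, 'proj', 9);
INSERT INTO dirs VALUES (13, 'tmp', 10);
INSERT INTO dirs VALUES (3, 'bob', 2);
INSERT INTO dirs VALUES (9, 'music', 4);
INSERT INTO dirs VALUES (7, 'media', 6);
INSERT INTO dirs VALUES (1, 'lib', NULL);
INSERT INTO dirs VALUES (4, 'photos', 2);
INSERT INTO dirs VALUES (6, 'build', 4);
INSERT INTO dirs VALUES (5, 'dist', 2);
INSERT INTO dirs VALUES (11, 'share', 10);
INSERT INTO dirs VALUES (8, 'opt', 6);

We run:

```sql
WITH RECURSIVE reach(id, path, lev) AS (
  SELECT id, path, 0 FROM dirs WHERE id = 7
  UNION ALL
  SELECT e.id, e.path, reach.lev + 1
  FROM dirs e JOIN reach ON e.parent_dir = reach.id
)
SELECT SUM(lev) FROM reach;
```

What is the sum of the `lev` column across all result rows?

5

Base: id=7 (media) at lev 0.
Iteration 1: rows with parent_dir in {7} -> usr (id 10, lev 1).
Iteration 2: rows with parent_dir in {10} -> share (id 11, lev 2), tmp (id 13, lev 2).
Iteration 3: no rows with parent_dir in {11,13}; recursion stops.
SUM(lev) = 0 + 1 + 2 + 2 = 5.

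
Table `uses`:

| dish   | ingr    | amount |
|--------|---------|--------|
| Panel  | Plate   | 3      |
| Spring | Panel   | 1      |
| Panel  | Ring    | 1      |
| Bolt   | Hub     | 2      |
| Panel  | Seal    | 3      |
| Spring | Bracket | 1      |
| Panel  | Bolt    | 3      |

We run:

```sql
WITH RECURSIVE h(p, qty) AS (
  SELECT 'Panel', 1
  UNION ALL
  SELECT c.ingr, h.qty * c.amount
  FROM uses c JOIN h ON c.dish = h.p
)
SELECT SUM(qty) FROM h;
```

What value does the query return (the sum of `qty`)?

17

Base: (Panel, qty=1).
Iteration 1: components of {Panel} -> Bolt = 1*3 = 3, Plate = 1*3 = 3, Ring = 1*1 = 1, Seal = 1*3 = 3.
Iteration 2: components of {Bolt,Plate,Ring,Seal} -> Hub = 3*2 = 6.
Iteration 3: no further components; recursion stops.
SUM(qty) = 1 + 1 + 3 + 3 + 3 + 6 = 17.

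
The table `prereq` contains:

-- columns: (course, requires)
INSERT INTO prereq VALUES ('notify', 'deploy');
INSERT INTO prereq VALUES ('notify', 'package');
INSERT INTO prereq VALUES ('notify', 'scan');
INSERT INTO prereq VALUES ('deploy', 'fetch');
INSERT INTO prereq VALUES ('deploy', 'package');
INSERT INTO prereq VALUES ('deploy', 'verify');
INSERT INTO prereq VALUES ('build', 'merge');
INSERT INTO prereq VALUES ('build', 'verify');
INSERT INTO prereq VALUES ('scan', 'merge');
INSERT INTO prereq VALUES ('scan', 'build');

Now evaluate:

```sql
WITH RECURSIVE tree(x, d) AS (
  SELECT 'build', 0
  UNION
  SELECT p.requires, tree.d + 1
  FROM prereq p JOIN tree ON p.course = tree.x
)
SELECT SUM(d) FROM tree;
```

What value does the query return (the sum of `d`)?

2

Base: (build, d=0).
Iteration 1: edges from {build} -> (merge, d=1), (verify, d=1).
Iteration 2: no outgoing edges from {merge,verify}; recursion stops.
SUM(d) = 0 + 1 + 1 = 2.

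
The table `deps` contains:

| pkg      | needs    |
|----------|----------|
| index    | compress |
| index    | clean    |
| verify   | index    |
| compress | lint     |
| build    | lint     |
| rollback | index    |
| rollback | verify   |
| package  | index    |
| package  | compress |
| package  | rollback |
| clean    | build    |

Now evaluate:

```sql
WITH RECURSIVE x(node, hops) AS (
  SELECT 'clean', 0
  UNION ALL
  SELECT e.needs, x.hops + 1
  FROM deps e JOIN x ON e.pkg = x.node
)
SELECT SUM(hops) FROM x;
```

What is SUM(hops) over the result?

Base: (clean, hops=0).
Iteration 1: edges from {clean} -> (build, hops=1).
Iteration 2: edges from {build} -> (lint, hops=2).
Iteration 3: no outgoing edges from {lint}; recursion stops.
SUM(hops) = 0 + 1 + 2 = 3.

3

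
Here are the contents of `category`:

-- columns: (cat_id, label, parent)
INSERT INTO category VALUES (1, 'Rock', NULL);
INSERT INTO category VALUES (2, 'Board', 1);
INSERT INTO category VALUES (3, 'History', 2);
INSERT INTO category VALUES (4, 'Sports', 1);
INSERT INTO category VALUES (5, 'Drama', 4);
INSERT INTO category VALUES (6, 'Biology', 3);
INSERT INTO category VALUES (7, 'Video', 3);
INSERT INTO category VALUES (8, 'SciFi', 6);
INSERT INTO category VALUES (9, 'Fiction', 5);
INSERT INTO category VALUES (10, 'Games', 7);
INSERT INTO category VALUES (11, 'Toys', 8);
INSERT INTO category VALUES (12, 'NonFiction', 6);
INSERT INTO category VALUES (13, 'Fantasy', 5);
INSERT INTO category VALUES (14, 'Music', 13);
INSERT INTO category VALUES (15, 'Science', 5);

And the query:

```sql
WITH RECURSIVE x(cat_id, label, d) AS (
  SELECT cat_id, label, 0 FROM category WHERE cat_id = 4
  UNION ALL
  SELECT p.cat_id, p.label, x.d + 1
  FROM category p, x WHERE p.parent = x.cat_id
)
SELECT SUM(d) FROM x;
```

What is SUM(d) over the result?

10

Base: cat_id=4 (Sports) at d 0.
Iteration 1: rows with parent in {4} -> Drama (id 5, d 1).
Iteration 2: rows with parent in {5} -> Fiction (id 9, d 2), Fantasy (id 13, d 2), Science (id 15, d 2).
Iteration 3: rows with parent in {9,13,15} -> Music (id 14, d 3).
Iteration 4: no rows with parent in {14}; recursion stops.
SUM(d) = 0 + 1 + 2 + 2 + 2 + 3 = 10.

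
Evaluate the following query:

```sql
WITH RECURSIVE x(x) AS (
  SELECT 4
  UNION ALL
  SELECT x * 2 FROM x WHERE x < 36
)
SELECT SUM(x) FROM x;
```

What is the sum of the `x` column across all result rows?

124

Base: x=4.
Iteration 1: 4 < 36 holds -> x = 4 * 2 = 8.
Iteration 2: 8 < 36 holds -> x = 8 * 2 = 16.
Iteration 3: 16 < 36 holds -> x = 16 * 2 = 32.
Iteration 4: 32 < 36 holds -> x = 32 * 2 = 64.
Iteration 5: 64 < 36 fails; recursion stops.
SUM(x) = 4 + 8 + 16 + 32 + 64 = 124.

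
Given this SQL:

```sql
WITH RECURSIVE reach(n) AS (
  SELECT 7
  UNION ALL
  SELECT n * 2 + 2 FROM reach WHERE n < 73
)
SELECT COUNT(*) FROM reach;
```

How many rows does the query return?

Base: n=7.
Iteration 1: 7 < 73 holds -> n = 7 * 2 + 2 = 16.
Iteration 2: 16 < 73 holds -> n = 16 * 2 + 2 = 34.
Iteration 3: 34 < 73 holds -> n = 34 * 2 + 2 = 70.
Iteration 4: 70 < 73 holds -> n = 70 * 2 + 2 = 142.
Iteration 5: 142 < 73 fails; recursion stops.
Total rows emitted: 5.

5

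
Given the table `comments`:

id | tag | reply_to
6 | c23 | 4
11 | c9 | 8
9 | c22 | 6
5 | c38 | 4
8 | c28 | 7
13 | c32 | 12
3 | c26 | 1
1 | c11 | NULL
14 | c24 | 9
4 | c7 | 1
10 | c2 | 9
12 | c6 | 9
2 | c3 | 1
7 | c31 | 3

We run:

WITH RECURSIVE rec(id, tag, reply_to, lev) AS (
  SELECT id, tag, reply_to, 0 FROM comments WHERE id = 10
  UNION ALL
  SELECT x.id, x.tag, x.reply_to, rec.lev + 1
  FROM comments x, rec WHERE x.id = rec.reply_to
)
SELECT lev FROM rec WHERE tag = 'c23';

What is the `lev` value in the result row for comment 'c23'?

Base: id=10 (c2), reply_to=9, lev 0.
Iteration 1: join on id=9 -> c22 (id 9, reply_to=6, lev 1).
Iteration 2: join on id=6 -> c23 (id 6, reply_to=4, lev 2).
Iteration 3: join on id=4 -> c7 (id 4, reply_to=1, lev 3).
Iteration 4: join on id=1 -> c11 (id 1, reply_to=NULL, lev 4).
Iteration 5: reply_to is NULL; no match; recursion stops.

2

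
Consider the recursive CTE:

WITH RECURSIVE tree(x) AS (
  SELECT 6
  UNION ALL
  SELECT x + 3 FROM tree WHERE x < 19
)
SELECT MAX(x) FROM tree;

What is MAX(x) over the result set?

Base: x=6.
Iteration 1: 6 < 19 holds -> x = 6 + 3 = 9.
Iteration 2: 9 < 19 holds -> x = 9 + 3 = 12.
Iteration 3: 12 < 19 holds -> x = 12 + 3 = 15.
Iteration 4: 15 < 19 holds -> x = 15 + 3 = 18.
Iteration 5: 18 < 19 holds -> x = 18 + 3 = 21.
Iteration 6: 21 < 19 fails; recursion stops.
x values: 6, 9, 12, 15, 18, 21; the maximum is 21.

21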